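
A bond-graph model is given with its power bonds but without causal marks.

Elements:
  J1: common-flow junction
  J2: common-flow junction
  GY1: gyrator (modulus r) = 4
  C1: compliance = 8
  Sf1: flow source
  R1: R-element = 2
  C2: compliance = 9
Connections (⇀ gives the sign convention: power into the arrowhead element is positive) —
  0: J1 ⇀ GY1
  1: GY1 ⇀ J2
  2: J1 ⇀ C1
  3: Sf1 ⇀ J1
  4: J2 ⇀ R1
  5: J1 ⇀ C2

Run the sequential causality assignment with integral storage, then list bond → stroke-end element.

β0 stroke at J1
β1 stroke at J2
β2 stroke at J1
β3 stroke at Sf1
β4 stroke at R1
β5 stroke at J1

β3 |Sf1  (Sf1 fixes flow; stroke at Sf1)
β0 |J1  (common-f at J1 fixed by 3)
β2 |J1  (common-f at J1 fixed by 3)
β5 |J1  (J1: bond 3 brought flow, rest push out)
β1 |J2  (GY1 both-in/both-out from 0)
β4 |R1  (J2 needs exactly one f-in)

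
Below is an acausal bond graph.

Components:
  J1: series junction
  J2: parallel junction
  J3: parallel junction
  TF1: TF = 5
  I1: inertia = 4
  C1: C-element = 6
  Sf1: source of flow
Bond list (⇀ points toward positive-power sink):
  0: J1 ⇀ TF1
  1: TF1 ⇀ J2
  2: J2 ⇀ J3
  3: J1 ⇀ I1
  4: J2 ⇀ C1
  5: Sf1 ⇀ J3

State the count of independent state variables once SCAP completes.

b5 →Sf1  (Sf1 (Sf) sets flow on bond)
b2 →J3  (closing 0-jn rule on J3)
b3 →I1  (prefer integral on I1)
b0 →J1  (1-jn J1 has f-setter on 3)
b1 →TF1  (TF TF1: opposite of bond 0)
b4 →J2  (closing 0-jn rule on J2)

2  (C1, I1 all integral)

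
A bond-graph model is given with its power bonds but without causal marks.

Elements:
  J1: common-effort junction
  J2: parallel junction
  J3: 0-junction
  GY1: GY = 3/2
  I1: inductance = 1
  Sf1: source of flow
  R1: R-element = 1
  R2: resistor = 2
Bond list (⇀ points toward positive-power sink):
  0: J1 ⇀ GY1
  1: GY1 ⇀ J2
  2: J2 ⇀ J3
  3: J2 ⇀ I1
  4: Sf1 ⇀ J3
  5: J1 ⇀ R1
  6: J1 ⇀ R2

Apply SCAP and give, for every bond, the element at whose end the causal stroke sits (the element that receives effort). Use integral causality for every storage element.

β4 |Sf1  (Sf1 (Sf) sets flow on bond)
β2 |J3  (J3: last free bond brings effort in)
β3 |I1  (prefer integral on I1)
β1 |J2  (closing 0-jn rule on J2)
β0 |J1  (GY1 both-in/both-out from 1)
β5 |R1  (common-e at J1 fixed by 0)
β6 |R2  (0-jn J1 has e-setter on 0)

b0 stroke at J1
b1 stroke at J2
b2 stroke at J3
b3 stroke at I1
b4 stroke at Sf1
b5 stroke at R1
b6 stroke at R2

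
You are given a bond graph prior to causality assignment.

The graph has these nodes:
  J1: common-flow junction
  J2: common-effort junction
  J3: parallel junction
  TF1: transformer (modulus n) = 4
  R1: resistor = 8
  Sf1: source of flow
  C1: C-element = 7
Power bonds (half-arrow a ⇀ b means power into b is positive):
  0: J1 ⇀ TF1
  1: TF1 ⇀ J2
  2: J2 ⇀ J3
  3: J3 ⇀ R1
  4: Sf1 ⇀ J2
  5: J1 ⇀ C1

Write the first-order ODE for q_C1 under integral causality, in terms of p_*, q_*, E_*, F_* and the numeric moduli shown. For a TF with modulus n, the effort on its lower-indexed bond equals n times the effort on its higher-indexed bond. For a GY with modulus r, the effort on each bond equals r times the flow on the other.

dq_C1/dt = -F_Sf1/4 - q_C1/896

β4 →Sf1  (source Sf1 imposes f)
β5 →J1  (prefer integral on C1)
β0 →TF1  (J1 needs exactly one f-in)
β1 →J2  (TF1: transformer flips bond 0)
β2 →J3  (J2 effort already set via bond 1)
β3 →R1  (0-jn J3 has e-setter on 2)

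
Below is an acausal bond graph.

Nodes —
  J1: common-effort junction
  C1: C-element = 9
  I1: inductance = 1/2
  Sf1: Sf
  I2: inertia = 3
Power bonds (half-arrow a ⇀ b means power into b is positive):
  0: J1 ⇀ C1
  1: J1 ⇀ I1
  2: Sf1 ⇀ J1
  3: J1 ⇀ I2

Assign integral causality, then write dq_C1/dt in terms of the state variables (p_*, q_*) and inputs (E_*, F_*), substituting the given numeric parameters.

bond 2 |Sf1  (Sf1 (Sf) sets flow on bond)
bond 0 |J1  (C1: C, integral causality)
bond 1 |I1  (J1: bond 0 brought effort, rest push out)
bond 3 |I2  (J1 effort already set via bond 0)

dq_C1/dt = F_Sf1 - 2*p_I1 - p_I2/3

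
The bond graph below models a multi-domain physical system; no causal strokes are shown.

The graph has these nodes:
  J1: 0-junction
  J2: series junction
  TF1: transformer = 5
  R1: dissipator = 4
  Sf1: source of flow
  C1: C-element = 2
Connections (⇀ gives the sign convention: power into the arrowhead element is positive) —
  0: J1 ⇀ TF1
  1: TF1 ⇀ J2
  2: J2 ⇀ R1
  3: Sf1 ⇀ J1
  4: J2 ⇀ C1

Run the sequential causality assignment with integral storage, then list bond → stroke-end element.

bond 3 stroke→Sf1  (Sf1 (Sf) sets flow on bond)
bond 0 stroke→J1  (J1 needs exactly one e-in)
bond 1 stroke→TF1  (TF1: transformer flips bond 0)
bond 2 stroke→J2  (common-f at J2 fixed by 1)
bond 4 stroke→J2  (J2: bond 1 brought flow, rest push out)

#0 |J1
#1 |TF1
#2 |J2
#3 |Sf1
#4 |J2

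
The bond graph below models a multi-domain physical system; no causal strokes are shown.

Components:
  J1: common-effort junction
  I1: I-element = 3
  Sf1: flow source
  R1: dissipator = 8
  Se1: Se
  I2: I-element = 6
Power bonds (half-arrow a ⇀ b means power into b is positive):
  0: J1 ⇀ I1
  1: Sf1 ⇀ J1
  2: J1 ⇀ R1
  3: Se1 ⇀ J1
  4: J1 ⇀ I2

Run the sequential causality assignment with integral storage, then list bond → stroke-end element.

#1 stroke→Sf1  (Sf1: flow source, stroke at near end)
#3 stroke→J1  (Se1: effort source, stroke at far end)
#0 stroke→I1  (J1: bond 3 brought effort, rest push out)
#2 stroke→R1  (J1: bond 3 brought effort, rest push out)
#4 stroke→I2  (0-jn J1 has e-setter on 3)

b0 |I1
b1 |Sf1
b2 |R1
b3 |J1
b4 |I2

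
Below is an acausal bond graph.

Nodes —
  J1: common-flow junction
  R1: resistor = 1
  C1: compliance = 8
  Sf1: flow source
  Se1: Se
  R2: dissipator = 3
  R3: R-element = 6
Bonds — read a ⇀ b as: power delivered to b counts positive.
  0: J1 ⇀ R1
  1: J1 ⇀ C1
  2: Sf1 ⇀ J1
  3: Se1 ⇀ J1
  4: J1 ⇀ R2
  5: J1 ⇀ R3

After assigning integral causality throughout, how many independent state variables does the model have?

1  (C1 all integral)

bond 2 stroke→Sf1  (Sf1 fixes flow; stroke at Sf1)
bond 3 stroke→J1  (Se1 fixes effort; stroke away)
bond 0 stroke→J1  (J1 flow already set via bond 2)
bond 1 stroke→J1  (1-jn J1 has f-setter on 2)
bond 4 stroke→J1  (common-f at J1 fixed by 2)
bond 5 stroke→J1  (J1 flow already set via bond 2)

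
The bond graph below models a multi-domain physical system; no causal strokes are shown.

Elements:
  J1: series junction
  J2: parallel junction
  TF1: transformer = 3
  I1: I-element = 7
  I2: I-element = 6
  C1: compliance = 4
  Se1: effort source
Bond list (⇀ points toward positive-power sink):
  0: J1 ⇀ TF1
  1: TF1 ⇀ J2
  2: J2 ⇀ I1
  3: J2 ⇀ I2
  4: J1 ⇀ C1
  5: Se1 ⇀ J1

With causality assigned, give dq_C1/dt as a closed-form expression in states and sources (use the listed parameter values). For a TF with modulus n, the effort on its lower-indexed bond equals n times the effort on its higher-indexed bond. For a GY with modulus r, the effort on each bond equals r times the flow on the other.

#5 stroke→J1  (Se1 (Se) sets effort on bond)
#2 stroke→I1  (I1: I, integral causality)
#3 stroke→I2  (prefer integral on I2)
#1 stroke→J2  (J2: last free bond brings effort in)
#0 stroke→TF1  (TF1 one-in-one-out from 1)
#4 stroke→J1  (common-f at J1 fixed by 0)

dq_C1/dt = p_I1/21 + p_I2/18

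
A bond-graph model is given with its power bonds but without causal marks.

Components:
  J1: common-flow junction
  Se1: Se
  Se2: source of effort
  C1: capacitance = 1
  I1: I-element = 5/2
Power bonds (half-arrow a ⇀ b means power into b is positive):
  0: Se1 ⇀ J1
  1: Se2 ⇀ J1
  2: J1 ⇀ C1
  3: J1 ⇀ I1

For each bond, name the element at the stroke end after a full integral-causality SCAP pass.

b0 →J1  (Se1 (Se) sets effort on bond)
b1 →J1  (source Se2 imposes e)
b2 →J1  (C1: C, integral causality)
b3 →I1  (closing 1-jn rule on J1)

β0 stroke at J1
β1 stroke at J1
β2 stroke at J1
β3 stroke at I1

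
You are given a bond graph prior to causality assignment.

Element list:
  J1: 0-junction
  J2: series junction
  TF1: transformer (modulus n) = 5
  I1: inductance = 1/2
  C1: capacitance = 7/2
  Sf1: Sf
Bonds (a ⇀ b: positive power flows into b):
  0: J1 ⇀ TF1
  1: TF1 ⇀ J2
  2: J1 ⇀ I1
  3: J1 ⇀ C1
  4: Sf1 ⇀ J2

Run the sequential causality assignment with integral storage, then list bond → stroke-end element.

bond 4 →Sf1  (source Sf1 imposes f)
bond 1 →J2  (common-f at J2 fixed by 4)
bond 0 →TF1  (through TF1, causality passes straight; one stroke at TF1)
bond 2 →I1  (I1 integral (f out))
bond 3 →J1  (only one effort-in slot at J1)

b0 stroke at TF1
b1 stroke at J2
b2 stroke at I1
b3 stroke at J1
b4 stroke at Sf1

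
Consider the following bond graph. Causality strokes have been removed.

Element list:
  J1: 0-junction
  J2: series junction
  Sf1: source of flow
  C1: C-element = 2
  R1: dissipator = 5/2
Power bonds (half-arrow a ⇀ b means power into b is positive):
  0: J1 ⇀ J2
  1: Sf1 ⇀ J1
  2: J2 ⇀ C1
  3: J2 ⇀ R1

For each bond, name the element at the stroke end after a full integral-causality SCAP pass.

#1 →Sf1  (Sf1 (Sf) sets flow on bond)
#0 →J1  (J1: last free bond brings effort in)
#2 →J2  (J2 flow already set via bond 0)
#3 →J2  (J2: bond 0 brought flow, rest push out)

β0 →J1
β1 →Sf1
β2 →J2
β3 →J2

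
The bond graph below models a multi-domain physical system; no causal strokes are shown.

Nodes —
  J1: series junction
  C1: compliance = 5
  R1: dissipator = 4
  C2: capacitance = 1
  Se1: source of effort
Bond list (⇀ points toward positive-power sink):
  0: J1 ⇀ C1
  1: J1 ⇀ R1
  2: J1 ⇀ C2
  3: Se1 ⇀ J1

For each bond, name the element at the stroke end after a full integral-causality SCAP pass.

bond 3 stroke→J1  (Se1: effort source, stroke at far end)
bond 0 stroke→J1  (C1 outputs effort q/C1)
bond 2 stroke→J1  (C2 outputs effort q/C2)
bond 1 stroke→R1  (J1: last free bond brings flow in)

#0 stroke at J1
#1 stroke at R1
#2 stroke at J1
#3 stroke at J1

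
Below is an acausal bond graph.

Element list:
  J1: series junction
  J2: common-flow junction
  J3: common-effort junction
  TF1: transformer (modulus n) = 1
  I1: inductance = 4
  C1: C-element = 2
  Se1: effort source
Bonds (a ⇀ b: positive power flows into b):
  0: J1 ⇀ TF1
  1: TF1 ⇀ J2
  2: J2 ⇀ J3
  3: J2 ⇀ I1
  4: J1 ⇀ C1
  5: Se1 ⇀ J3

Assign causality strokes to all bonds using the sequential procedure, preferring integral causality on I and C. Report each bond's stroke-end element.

#5 |J3  (Se1: effort source, stroke at far end)
#2 |J2  (0-jn J3 has e-setter on 5)
#3 |I1  (I1 integral (f out))
#1 |J2  (J2: bond 3 brought flow, rest push out)
#0 |TF1  (TF1 one-in-one-out from 1)
#4 |J1  (1-jn J1 has f-setter on 0)

b0 |TF1
b1 |J2
b2 |J2
b3 |I1
b4 |J1
b5 |J3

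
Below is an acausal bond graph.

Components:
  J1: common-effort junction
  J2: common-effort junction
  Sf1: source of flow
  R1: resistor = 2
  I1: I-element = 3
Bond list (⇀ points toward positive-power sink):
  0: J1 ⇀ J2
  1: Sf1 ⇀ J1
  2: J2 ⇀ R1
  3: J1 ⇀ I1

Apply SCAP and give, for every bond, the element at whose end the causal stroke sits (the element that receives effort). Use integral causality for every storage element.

#1 |Sf1  (Sf1 fixes flow; stroke at Sf1)
#3 |I1  (prefer integral on I1)
#0 |J1  (closing 0-jn rule on J1)
#2 |J2  (closing 0-jn rule on J2)

#0 stroke→J1
#1 stroke→Sf1
#2 stroke→J2
#3 stroke→I1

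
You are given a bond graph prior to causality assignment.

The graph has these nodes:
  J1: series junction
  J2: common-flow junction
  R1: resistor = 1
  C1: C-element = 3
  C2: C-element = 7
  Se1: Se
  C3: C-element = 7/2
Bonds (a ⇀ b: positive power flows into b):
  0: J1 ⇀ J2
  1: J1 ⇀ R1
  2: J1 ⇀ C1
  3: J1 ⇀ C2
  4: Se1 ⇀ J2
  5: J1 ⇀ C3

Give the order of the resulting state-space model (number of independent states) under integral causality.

3  (C1, C2, C3 all integral)

b4 |J2  (Se1 fixes effort; stroke away)
b0 |J1  (only one flow-in slot at J2)
b2 |J1  (prefer integral on C1)
b3 |J1  (prefer integral on C2)
b5 |J1  (C3 integral (e out))
b1 |R1  (closing 1-jn rule on J1)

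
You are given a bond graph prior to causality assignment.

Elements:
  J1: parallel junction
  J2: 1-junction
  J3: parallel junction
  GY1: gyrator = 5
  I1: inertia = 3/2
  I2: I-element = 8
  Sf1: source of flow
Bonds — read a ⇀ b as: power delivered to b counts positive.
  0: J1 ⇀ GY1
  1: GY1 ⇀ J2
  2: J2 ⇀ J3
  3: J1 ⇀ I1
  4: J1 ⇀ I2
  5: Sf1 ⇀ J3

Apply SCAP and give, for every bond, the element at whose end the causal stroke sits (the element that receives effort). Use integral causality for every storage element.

#5 |Sf1  (Sf1 fixes flow; stroke at Sf1)
#2 |J3  (J3: last free bond brings effort in)
#1 |J2  (common-f at J2 fixed by 2)
#0 |J1  (GY GY1: same side as bond 1)
#3 |I1  (J1 effort already set via bond 0)
#4 |I2  (common-e at J1 fixed by 0)

β0 |J1
β1 |J2
β2 |J3
β3 |I1
β4 |I2
β5 |Sf1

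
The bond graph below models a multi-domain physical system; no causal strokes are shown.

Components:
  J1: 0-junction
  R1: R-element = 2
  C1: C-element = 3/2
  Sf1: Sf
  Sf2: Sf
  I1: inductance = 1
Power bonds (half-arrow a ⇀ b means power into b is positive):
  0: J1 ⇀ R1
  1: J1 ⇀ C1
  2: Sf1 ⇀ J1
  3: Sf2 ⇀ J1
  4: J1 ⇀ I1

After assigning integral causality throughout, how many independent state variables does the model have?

β2 |Sf1  (Sf1 (Sf) sets flow on bond)
β3 |Sf2  (Sf2 (Sf) sets flow on bond)
β1 |J1  (C1 integral (e out))
β0 |R1  (J1: bond 1 brought effort, rest push out)
β4 |I1  (J1 effort already set via bond 1)

2  (C1, I1 all integral)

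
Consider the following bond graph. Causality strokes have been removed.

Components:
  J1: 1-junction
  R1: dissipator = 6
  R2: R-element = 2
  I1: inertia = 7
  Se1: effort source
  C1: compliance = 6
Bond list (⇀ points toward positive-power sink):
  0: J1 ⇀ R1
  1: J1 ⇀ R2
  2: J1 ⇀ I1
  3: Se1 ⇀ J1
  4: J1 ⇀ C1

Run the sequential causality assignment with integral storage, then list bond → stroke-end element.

b3 stroke→J1  (Se1 (Se) sets effort on bond)
b2 stroke→I1  (I1 outputs flow p/I1)
b0 stroke→J1  (J1: bond 2 brought flow, rest push out)
b1 stroke→J1  (J1 flow already set via bond 2)
b4 stroke→J1  (1-jn J1 has f-setter on 2)

#0 stroke at J1
#1 stroke at J1
#2 stroke at I1
#3 stroke at J1
#4 stroke at J1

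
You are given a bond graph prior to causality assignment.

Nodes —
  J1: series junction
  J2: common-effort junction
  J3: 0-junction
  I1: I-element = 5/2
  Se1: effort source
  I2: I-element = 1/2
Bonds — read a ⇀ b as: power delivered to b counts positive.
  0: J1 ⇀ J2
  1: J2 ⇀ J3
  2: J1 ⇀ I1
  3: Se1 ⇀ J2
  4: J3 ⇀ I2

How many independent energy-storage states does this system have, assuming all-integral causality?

β3 |J2  (Se1 (Se) sets effort on bond)
β0 |J1  (0-jn J2 has e-setter on 3)
β1 |J3  (common-e at J2 fixed by 3)
β4 |I2  (J3: bond 1 brought effort, rest push out)
β2 |I1  (closing 1-jn rule on J1)

2  (I1, I2 all integral)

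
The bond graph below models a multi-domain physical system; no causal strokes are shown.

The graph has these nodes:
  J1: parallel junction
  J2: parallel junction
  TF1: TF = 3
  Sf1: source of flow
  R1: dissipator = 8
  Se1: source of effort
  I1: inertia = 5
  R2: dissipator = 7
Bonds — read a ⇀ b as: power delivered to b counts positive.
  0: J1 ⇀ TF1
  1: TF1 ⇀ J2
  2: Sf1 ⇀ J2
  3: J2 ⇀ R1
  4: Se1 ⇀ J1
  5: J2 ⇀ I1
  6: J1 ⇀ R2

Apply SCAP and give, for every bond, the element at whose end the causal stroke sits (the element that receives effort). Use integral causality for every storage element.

bond 2 stroke→Sf1  (Sf1: flow source, stroke at near end)
bond 4 stroke→J1  (source Se1 imposes e)
bond 0 stroke→TF1  (J1 effort already set via bond 4)
bond 6 stroke→R2  (0-jn J1 has e-setter on 4)
bond 1 stroke→J2  (through TF1, causality passes straight; one stroke at TF1)
bond 3 stroke→R1  (J2 effort already set via bond 1)
bond 5 stroke→I1  (J2 effort already set via bond 1)

bond 0 stroke at TF1
bond 1 stroke at J2
bond 2 stroke at Sf1
bond 3 stroke at R1
bond 4 stroke at J1
bond 5 stroke at I1
bond 6 stroke at R2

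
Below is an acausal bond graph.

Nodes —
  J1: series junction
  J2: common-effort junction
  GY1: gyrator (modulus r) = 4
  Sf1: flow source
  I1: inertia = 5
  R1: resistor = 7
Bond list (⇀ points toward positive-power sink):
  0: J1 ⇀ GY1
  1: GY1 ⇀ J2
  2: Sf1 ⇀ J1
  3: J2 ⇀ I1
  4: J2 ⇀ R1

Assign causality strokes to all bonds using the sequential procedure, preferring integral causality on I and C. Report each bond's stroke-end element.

#0 |J1
#1 |J2
#2 |Sf1
#3 |I1
#4 |R1

b2 |Sf1  (Sf1: flow source, stroke at near end)
b0 |J1  (J1: bond 2 brought flow, rest push out)
b1 |J2  (GY1 both-in/both-out from 0)
b3 |I1  (J2: bond 1 brought effort, rest push out)
b4 |R1  (J2: bond 1 brought effort, rest push out)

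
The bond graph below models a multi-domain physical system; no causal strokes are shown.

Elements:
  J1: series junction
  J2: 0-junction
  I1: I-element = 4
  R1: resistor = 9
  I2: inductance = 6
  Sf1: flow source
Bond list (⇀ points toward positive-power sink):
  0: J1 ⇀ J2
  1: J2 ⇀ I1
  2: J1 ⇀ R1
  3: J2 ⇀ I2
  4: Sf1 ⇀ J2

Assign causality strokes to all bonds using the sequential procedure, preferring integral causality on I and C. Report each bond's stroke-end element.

bond 4 →Sf1  (Sf1 (Sf) sets flow on bond)
bond 1 →I1  (I1: I, integral causality)
bond 3 →I2  (I2: I, integral causality)
bond 0 →J2  (J2 needs exactly one e-in)
bond 2 →J1  (J1: bond 0 brought flow, rest push out)

b0 |J2
b1 |I1
b2 |J1
b3 |I2
b4 |Sf1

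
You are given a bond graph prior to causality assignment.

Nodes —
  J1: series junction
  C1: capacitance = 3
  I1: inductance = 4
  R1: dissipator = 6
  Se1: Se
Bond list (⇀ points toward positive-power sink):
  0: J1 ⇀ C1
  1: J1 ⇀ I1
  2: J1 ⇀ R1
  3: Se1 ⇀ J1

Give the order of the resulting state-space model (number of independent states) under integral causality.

b3 |J1  (source Se1 imposes e)
b0 |J1  (C1: C, integral causality)
b1 |I1  (I1: I, integral causality)
b2 |J1  (1-jn J1 has f-setter on 1)

2  (C1, I1 all integral)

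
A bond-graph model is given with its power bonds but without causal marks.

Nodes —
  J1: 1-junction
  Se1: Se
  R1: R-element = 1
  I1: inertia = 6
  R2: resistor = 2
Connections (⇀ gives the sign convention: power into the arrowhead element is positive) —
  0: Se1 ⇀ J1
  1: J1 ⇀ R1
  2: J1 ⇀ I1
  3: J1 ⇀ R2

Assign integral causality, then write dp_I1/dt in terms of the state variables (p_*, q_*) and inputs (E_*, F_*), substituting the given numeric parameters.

bond 0 stroke at J1  (source Se1 imposes e)
bond 2 stroke at I1  (I1 outputs flow p/I1)
bond 1 stroke at J1  (J1: bond 2 brought flow, rest push out)
bond 3 stroke at J1  (J1: bond 2 brought flow, rest push out)

dp_I1/dt = E_Se1 - p_I1/2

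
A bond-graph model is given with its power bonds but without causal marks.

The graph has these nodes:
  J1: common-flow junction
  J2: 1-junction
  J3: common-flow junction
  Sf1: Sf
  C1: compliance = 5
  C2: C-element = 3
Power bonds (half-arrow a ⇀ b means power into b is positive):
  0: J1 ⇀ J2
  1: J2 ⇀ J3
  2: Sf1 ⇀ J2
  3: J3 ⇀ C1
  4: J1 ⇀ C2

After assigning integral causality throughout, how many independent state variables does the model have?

bond 2 →Sf1  (Sf1 (Sf) sets flow on bond)
bond 0 →J2  (J2 flow already set via bond 2)
bond 1 →J2  (J2: bond 2 brought flow, rest push out)
bond 3 →J3  (1-jn J3 has f-setter on 1)
bond 4 →J1  (1-jn J1 has f-setter on 0)

2  (C1, C2 all integral)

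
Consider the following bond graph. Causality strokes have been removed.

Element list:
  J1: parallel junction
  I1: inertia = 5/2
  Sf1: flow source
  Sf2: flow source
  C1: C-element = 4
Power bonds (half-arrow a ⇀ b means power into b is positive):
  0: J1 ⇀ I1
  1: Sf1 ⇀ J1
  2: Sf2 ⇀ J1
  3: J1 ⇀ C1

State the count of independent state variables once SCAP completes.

#1 stroke at Sf1  (Sf1: flow source, stroke at near end)
#2 stroke at Sf2  (Sf2 fixes flow; stroke at Sf2)
#0 stroke at I1  (I1 outputs flow p/I1)
#3 stroke at J1  (closing 0-jn rule on J1)

2  (C1, I1 all integral)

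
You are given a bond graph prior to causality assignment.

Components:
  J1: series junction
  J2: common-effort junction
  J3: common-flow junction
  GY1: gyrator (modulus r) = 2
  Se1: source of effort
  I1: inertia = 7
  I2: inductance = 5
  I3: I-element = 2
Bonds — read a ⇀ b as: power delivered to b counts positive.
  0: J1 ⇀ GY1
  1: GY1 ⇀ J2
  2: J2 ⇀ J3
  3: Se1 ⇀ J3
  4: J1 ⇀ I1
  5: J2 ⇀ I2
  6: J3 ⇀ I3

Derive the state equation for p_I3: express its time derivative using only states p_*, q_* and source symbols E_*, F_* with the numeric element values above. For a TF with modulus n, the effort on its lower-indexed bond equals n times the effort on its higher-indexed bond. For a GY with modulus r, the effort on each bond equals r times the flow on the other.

dp_I3/dt = E_Se1 + 2*p_I1/7

bond 3 stroke at J3  (Se1 (Se) sets effort on bond)
bond 4 stroke at I1  (I1: I, integral causality)
bond 0 stroke at J1  (J1 flow already set via bond 4)
bond 1 stroke at J2  (through GY1, causality inverts; strokes same side of GY1)
bond 2 stroke at J3  (0-jn J2 has e-setter on 1)
bond 5 stroke at I2  (0-jn J2 has e-setter on 1)
bond 6 stroke at I3  (J3: last free bond brings flow in)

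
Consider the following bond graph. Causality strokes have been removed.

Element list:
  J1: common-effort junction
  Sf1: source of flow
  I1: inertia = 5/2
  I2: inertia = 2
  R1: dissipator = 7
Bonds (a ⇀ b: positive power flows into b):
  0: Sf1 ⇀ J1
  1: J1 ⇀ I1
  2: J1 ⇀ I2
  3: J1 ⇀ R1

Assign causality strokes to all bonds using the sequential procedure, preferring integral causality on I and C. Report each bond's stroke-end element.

b0 →Sf1
b1 →I1
b2 →I2
b3 →J1

b0 |Sf1  (Sf1: flow source, stroke at near end)
b1 |I1  (I1 integral (f out))
b2 |I2  (I2 integral (f out))
b3 |J1  (J1 needs exactly one e-in)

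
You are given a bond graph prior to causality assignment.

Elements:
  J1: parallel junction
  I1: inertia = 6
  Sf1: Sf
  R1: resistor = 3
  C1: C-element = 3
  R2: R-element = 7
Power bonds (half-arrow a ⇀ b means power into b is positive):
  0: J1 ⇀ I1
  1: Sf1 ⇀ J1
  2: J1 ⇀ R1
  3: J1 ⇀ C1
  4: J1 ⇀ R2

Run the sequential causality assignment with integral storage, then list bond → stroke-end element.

β0 stroke at I1
β1 stroke at Sf1
β2 stroke at R1
β3 stroke at J1
β4 stroke at R2

bond 1 stroke at Sf1  (Sf1 (Sf) sets flow on bond)
bond 0 stroke at I1  (prefer integral on I1)
bond 3 stroke at J1  (prefer integral on C1)
bond 2 stroke at R1  (J1 effort already set via bond 3)
bond 4 stroke at R2  (common-e at J1 fixed by 3)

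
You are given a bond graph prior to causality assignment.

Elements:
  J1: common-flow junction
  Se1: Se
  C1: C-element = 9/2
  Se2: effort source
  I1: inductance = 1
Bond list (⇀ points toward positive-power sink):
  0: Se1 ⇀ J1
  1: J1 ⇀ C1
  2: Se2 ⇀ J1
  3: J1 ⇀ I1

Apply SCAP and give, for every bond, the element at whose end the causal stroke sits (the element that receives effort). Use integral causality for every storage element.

#0 |J1
#1 |J1
#2 |J1
#3 |I1

bond 0 stroke→J1  (Se1 fixes effort; stroke away)
bond 2 stroke→J1  (Se2 (Se) sets effort on bond)
bond 1 stroke→J1  (C1 integral (e out))
bond 3 stroke→I1  (J1 needs exactly one f-in)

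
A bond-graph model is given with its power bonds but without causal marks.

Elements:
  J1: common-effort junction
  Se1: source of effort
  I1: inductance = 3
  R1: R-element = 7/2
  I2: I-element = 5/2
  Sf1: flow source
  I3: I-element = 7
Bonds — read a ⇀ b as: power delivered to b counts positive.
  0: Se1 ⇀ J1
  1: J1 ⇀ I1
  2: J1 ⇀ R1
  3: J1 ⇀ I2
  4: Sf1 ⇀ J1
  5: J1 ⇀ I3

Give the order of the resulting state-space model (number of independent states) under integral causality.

b0 →J1  (Se1: effort source, stroke at far end)
b4 →Sf1  (Sf1 fixes flow; stroke at Sf1)
b1 →I1  (J1: bond 0 brought effort, rest push out)
b2 →R1  (J1: bond 0 brought effort, rest push out)
b3 →I2  (common-e at J1 fixed by 0)
b5 →I3  (common-e at J1 fixed by 0)

3  (I1, I2, I3 all integral)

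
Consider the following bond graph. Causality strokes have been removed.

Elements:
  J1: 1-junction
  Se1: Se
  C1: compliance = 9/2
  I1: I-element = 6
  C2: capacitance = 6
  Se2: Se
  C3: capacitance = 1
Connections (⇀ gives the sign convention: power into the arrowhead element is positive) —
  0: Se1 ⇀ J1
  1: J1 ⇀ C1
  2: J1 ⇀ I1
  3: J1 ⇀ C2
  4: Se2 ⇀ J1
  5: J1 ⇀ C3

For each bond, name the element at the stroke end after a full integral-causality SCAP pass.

#0 →J1
#1 →J1
#2 →I1
#3 →J1
#4 →J1
#5 →J1

bond 0 →J1  (Se1 fixes effort; stroke away)
bond 4 →J1  (Se2 fixes effort; stroke away)
bond 1 →J1  (C1: C, integral causality)
bond 2 →I1  (prefer integral on I1)
bond 3 →J1  (J1 flow already set via bond 2)
bond 5 →J1  (J1: bond 2 brought flow, rest push out)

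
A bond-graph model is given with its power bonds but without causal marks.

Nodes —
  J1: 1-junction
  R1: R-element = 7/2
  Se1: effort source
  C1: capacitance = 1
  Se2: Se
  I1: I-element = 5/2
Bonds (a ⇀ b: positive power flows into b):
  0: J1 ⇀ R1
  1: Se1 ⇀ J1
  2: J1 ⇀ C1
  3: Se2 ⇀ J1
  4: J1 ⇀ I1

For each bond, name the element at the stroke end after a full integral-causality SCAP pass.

#0 →J1
#1 →J1
#2 →J1
#3 →J1
#4 →I1

bond 1 →J1  (Se1: effort source, stroke at far end)
bond 3 →J1  (Se2 (Se) sets effort on bond)
bond 2 →J1  (C1 outputs effort q/C1)
bond 4 →I1  (I1 integral (f out))
bond 0 →J1  (J1: bond 4 brought flow, rest push out)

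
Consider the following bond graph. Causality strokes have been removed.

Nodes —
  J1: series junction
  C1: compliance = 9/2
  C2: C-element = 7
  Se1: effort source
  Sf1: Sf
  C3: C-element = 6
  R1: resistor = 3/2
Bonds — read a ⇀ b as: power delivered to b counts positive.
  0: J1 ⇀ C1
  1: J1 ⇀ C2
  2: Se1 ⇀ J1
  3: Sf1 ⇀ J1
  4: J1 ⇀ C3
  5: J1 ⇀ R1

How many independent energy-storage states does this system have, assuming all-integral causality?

3  (C1, C2, C3 all integral)

#2 stroke→J1  (source Se1 imposes e)
#3 stroke→Sf1  (Sf1: flow source, stroke at near end)
#0 stroke→J1  (J1: bond 3 brought flow, rest push out)
#1 stroke→J1  (J1: bond 3 brought flow, rest push out)
#4 stroke→J1  (J1: bond 3 brought flow, rest push out)
#5 stroke→J1  (1-jn J1 has f-setter on 3)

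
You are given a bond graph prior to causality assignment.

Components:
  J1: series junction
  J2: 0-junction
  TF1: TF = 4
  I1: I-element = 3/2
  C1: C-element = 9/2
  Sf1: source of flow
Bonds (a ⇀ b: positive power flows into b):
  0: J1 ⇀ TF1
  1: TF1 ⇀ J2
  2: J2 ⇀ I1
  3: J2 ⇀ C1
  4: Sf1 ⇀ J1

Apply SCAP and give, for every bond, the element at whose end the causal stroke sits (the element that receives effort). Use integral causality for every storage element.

b0 →J1
b1 →TF1
b2 →I1
b3 →J2
b4 →Sf1

β4 stroke at Sf1  (Sf1: flow source, stroke at near end)
β0 stroke at J1  (J1 flow already set via bond 4)
β1 stroke at TF1  (TF1: transformer flips bond 0)
β2 stroke at I1  (I1 outputs flow p/I1)
β3 stroke at J2  (closing 0-jn rule on J2)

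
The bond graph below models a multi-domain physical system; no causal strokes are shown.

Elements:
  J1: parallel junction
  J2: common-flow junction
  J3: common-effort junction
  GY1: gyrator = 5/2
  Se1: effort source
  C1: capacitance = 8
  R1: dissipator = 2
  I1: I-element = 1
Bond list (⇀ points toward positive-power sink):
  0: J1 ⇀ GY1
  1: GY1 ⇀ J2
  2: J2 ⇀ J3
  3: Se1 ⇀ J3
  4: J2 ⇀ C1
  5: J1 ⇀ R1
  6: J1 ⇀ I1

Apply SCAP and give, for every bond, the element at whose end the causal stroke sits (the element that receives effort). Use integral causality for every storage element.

#3 stroke→J3  (Se1 (Se) sets effort on bond)
#2 stroke→J2  (J3 effort already set via bond 3)
#4 stroke→J2  (C1 outputs effort q/C1)
#1 stroke→GY1  (closing 1-jn rule on J2)
#0 stroke→GY1  (GY1 both-in/both-out from 1)
#6 stroke→I1  (prefer integral on I1)
#5 stroke→J1  (closing 0-jn rule on J1)

β0 stroke→GY1
β1 stroke→GY1
β2 stroke→J2
β3 stroke→J3
β4 stroke→J2
β5 stroke→J1
β6 stroke→I1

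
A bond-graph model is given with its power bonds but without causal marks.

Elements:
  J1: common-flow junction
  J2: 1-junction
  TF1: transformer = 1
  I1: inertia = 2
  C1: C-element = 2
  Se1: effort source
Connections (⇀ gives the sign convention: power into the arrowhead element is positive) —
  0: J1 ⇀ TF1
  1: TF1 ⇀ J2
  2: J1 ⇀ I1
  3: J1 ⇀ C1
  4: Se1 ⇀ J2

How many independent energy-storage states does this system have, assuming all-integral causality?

2  (C1, I1 all integral)

β4 stroke→J2  (Se1 fixes effort; stroke away)
β1 stroke→TF1  (J2: last free bond brings flow in)
β0 stroke→J1  (through TF1, causality passes straight; one stroke at TF1)
β2 stroke→I1  (I1 outputs flow p/I1)
β3 stroke→J1  (J1: bond 2 brought flow, rest push out)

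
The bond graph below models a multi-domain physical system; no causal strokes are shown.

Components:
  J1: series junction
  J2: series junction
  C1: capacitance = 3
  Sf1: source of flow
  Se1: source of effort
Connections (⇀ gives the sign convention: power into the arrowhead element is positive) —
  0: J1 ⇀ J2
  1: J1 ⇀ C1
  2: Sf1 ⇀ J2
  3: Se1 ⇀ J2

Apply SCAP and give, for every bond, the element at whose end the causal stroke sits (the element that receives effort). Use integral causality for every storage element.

bond 0 stroke at J2
bond 1 stroke at J1
bond 2 stroke at Sf1
bond 3 stroke at J2

bond 2 |Sf1  (Sf1: flow source, stroke at near end)
bond 3 |J2  (Se1 (Se) sets effort on bond)
bond 0 |J2  (common-f at J2 fixed by 2)
bond 1 |J1  (J1 flow already set via bond 0)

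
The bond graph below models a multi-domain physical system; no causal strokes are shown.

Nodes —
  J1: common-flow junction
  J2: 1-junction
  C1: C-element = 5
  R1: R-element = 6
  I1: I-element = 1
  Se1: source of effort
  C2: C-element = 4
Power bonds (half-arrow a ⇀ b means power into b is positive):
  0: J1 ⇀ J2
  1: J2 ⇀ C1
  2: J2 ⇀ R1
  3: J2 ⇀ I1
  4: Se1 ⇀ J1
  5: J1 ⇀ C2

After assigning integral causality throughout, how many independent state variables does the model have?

bond 4 |J1  (Se1 fixes effort; stroke away)
bond 1 |J2  (C1 outputs effort q/C1)
bond 3 |I1  (I1 integral (f out))
bond 0 |J2  (common-f at J2 fixed by 3)
bond 2 |J2  (common-f at J2 fixed by 3)
bond 5 |J1  (J1 flow already set via bond 0)

3  (C1, C2, I1 all integral)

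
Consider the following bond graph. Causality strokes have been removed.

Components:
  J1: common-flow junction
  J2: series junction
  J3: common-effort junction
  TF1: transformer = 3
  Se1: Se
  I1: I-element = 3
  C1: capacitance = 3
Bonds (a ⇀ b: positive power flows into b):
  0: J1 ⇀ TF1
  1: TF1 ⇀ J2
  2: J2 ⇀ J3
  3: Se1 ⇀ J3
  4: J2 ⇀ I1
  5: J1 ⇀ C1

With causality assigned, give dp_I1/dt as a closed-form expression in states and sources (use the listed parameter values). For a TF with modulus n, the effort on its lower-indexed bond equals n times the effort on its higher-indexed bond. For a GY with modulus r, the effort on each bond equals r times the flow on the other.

β3 →J3  (Se1 fixes effort; stroke away)
β2 →J2  (common-e at J3 fixed by 3)
β4 →I1  (prefer integral on I1)
β1 →J2  (common-f at J2 fixed by 4)
β0 →TF1  (TF1 one-in-one-out from 1)
β5 →J1  (1-jn J1 has f-setter on 0)

dp_I1/dt = -E_Se1 - q_C1/9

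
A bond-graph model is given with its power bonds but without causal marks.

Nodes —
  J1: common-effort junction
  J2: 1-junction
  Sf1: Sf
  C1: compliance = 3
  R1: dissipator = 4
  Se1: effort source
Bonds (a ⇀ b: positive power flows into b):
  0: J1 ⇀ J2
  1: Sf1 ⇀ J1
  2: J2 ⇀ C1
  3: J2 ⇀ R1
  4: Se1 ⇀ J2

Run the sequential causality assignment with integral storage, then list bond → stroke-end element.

β1 |Sf1  (source Sf1 imposes f)
β4 |J2  (source Se1 imposes e)
β0 |J1  (J1: last free bond brings effort in)
β2 |J2  (J2: bond 0 brought flow, rest push out)
β3 |J2  (common-f at J2 fixed by 0)

bond 0 →J1
bond 1 →Sf1
bond 2 →J2
bond 3 →J2
bond 4 →J2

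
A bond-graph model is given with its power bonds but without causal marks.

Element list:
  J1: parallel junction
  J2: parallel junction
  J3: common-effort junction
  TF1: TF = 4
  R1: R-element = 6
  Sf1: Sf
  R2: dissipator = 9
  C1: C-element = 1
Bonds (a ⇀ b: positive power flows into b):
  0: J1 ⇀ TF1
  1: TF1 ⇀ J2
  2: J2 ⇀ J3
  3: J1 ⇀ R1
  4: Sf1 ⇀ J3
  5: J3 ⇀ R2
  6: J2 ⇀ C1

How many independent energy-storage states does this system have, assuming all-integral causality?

#4 stroke→Sf1  (Sf1 (Sf) sets flow on bond)
#6 stroke→J2  (C1 integral (e out))
#1 stroke→TF1  (J2 effort already set via bond 6)
#2 stroke→J3  (common-e at J2 fixed by 6)
#5 stroke→R2  (common-e at J3 fixed by 2)
#0 stroke→J1  (TF1 one-in-one-out from 1)
#3 stroke→R1  (J1 effort already set via bond 0)

1  (C1 all integral)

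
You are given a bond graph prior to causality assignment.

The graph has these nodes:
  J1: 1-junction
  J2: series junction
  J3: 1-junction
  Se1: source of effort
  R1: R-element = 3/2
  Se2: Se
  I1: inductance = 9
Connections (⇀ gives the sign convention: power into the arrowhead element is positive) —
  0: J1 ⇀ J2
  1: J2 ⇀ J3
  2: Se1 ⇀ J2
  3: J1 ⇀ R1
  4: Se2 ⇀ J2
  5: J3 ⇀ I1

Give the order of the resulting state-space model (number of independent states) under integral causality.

#2 →J2  (source Se1 imposes e)
#4 →J2  (Se2: effort source, stroke at far end)
#5 →I1  (prefer integral on I1)
#1 →J3  (1-jn J3 has f-setter on 5)
#0 →J2  (J2: bond 1 brought flow, rest push out)
#3 →J1  (common-f at J1 fixed by 0)

1  (I1 all integral)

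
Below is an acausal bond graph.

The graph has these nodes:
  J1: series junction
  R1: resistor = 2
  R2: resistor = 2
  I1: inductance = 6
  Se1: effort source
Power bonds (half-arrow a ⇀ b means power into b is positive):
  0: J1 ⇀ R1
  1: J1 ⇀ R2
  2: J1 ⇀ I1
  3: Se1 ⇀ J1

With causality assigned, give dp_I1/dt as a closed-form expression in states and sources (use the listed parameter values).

#3 stroke→J1  (Se1 (Se) sets effort on bond)
#2 stroke→I1  (I1: I, integral causality)
#0 stroke→J1  (1-jn J1 has f-setter on 2)
#1 stroke→J1  (common-f at J1 fixed by 2)

dp_I1/dt = E_Se1 - 2*p_I1/3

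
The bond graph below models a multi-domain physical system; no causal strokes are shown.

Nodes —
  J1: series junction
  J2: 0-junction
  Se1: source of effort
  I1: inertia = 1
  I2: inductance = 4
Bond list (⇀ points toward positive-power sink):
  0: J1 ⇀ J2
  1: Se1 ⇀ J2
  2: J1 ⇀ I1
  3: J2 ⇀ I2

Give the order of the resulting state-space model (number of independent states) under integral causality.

2  (I1, I2 all integral)

β1 stroke at J2  (Se1 fixes effort; stroke away)
β0 stroke at J1  (common-e at J2 fixed by 1)
β3 stroke at I2  (0-jn J2 has e-setter on 1)
β2 stroke at I1  (only one flow-in slot at J1)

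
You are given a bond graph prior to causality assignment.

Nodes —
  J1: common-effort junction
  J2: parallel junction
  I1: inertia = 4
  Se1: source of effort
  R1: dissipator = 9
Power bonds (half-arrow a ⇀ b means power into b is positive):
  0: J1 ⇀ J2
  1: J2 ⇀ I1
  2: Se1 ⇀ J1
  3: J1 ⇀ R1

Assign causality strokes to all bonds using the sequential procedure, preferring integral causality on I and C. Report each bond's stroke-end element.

β2 stroke at J1  (Se1 fixes effort; stroke away)
β0 stroke at J2  (0-jn J1 has e-setter on 2)
β3 stroke at R1  (J1 effort already set via bond 2)
β1 stroke at I1  (0-jn J2 has e-setter on 0)

#0 →J2
#1 →I1
#2 →J1
#3 →R1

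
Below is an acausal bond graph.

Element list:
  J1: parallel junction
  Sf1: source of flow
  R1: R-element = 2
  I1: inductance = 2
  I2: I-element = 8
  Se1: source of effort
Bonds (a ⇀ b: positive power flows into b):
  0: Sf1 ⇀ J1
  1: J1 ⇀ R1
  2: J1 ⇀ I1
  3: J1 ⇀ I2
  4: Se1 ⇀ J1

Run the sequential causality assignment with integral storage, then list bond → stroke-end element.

β0 |Sf1  (Sf1 fixes flow; stroke at Sf1)
β4 |J1  (source Se1 imposes e)
β1 |R1  (common-e at J1 fixed by 4)
β2 |I1  (J1: bond 4 brought effort, rest push out)
β3 |I2  (J1: bond 4 brought effort, rest push out)

b0 stroke→Sf1
b1 stroke→R1
b2 stroke→I1
b3 stroke→I2
b4 stroke→J1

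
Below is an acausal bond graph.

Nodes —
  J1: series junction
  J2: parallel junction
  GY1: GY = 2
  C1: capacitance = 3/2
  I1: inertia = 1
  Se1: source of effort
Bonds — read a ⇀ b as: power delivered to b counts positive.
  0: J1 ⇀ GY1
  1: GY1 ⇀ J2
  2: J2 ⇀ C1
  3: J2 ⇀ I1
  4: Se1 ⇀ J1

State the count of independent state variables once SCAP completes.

2  (C1, I1 all integral)

bond 4 |J1  (Se1 (Se) sets effort on bond)
bond 0 |GY1  (closing 1-jn rule on J1)
bond 1 |GY1  (GY GY1: same side as bond 0)
bond 2 |J2  (prefer integral on C1)
bond 3 |I1  (J2 effort already set via bond 2)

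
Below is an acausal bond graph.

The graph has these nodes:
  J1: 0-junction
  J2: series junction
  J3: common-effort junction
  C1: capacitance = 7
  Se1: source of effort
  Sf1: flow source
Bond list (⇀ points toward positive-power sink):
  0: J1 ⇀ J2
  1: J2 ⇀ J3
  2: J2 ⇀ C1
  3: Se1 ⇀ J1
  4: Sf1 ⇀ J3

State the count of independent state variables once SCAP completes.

1  (C1 all integral)

β3 |J1  (Se1 (Se) sets effort on bond)
β4 |Sf1  (Sf1: flow source, stroke at near end)
β0 |J2  (common-e at J1 fixed by 3)
β1 |J3  (closing 0-jn rule on J3)
β2 |J2  (1-jn J2 has f-setter on 1)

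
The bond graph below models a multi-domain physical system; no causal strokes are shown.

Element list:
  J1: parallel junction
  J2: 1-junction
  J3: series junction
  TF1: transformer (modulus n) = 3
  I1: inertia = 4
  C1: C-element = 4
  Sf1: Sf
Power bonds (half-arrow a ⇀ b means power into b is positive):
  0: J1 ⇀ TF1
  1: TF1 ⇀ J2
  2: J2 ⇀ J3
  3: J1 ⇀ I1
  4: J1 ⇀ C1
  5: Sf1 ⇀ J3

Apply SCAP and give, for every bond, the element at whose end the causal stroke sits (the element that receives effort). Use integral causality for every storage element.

β5 stroke at Sf1  (Sf1 (Sf) sets flow on bond)
β2 stroke at J3  (J3 flow already set via bond 5)
β1 stroke at J2  (J2: bond 2 brought flow, rest push out)
β0 stroke at TF1  (TF1 one-in-one-out from 1)
β3 stroke at I1  (I1 outputs flow p/I1)
β4 stroke at J1  (J1 needs exactly one e-in)

bond 0 stroke at TF1
bond 1 stroke at J2
bond 2 stroke at J3
bond 3 stroke at I1
bond 4 stroke at J1
bond 5 stroke at Sf1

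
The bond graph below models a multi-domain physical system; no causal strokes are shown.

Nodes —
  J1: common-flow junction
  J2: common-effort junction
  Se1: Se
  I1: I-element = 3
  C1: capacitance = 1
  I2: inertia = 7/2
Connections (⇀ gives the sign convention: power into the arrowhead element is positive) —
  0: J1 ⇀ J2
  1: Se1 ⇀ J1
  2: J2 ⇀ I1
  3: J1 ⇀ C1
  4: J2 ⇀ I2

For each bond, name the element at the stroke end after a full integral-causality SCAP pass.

bond 0 |J2
bond 1 |J1
bond 2 |I1
bond 3 |J1
bond 4 |I2

b1 |J1  (source Se1 imposes e)
b2 |I1  (I1: I, integral causality)
b3 |J1  (C1 outputs effort q/C1)
b0 |J2  (only one flow-in slot at J1)
b4 |I2  (J2: bond 0 brought effort, rest push out)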